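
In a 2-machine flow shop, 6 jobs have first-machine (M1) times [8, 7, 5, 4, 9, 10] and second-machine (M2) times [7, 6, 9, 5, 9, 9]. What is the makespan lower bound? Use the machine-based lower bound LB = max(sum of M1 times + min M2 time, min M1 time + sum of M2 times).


LB1 = sum(M1 times) + min(M2 times) = 43 + 5 = 48
LB2 = min(M1 times) + sum(M2 times) = 4 + 45 = 49
Lower bound = max(LB1, LB2) = max(48, 49) = 49

49


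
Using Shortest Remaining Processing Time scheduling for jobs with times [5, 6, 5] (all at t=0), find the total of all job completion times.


Since all jobs arrive at t=0, SRPT equals SPT ordering.
SPT order: [5, 5, 6]
Completion times:
  Job 1: p=5, C=5
  Job 2: p=5, C=10
  Job 3: p=6, C=16
Total completion time = 5 + 10 + 16 = 31

31


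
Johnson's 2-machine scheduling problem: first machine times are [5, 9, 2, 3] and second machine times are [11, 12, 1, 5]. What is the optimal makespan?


Apply Johnson's rule:
  Group 1 (a <= b): [(4, 3, 5), (1, 5, 11), (2, 9, 12)]
  Group 2 (a > b): [(3, 2, 1)]
Optimal job order: [4, 1, 2, 3]
Schedule:
  Job 4: M1 done at 3, M2 done at 8
  Job 1: M1 done at 8, M2 done at 19
  Job 2: M1 done at 17, M2 done at 31
  Job 3: M1 done at 19, M2 done at 32
Makespan = 32

32


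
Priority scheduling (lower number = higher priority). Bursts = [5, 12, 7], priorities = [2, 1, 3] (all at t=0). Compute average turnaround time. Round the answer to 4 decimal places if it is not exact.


Sort by priority (ascending = highest first):
Order: [(1, 12), (2, 5), (3, 7)]
Completion times:
  Priority 1, burst=12, C=12
  Priority 2, burst=5, C=17
  Priority 3, burst=7, C=24
Average turnaround = 53/3 = 17.6667

17.6667


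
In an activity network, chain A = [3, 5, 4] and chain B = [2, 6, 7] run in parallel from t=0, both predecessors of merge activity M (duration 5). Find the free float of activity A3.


ES(A3) = sum of predecessors on chain A = 8
EF(A3) = ES + duration = 8 + 4 = 12
Successor of A3 is M. ES(M) = max(sum(A), sum(B)) = max(12, 15) = 15
Free float = ES(successor) - EF(current) = 15 - 12 = 3

3


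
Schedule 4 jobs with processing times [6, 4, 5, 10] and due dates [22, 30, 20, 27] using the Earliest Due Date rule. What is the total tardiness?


Sort by due date (EDD order): [(5, 20), (6, 22), (10, 27), (4, 30)]
Compute completion times and tardiness:
  Job 1: p=5, d=20, C=5, tardiness=max(0,5-20)=0
  Job 2: p=6, d=22, C=11, tardiness=max(0,11-22)=0
  Job 3: p=10, d=27, C=21, tardiness=max(0,21-27)=0
  Job 4: p=4, d=30, C=25, tardiness=max(0,25-30)=0
Total tardiness = 0

0


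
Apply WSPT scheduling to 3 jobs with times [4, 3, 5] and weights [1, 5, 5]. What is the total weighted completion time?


Compute p/w ratios and sort ascending (WSPT): [(3, 5), (5, 5), (4, 1)]
Compute weighted completion times:
  Job (p=3,w=5): C=3, w*C=5*3=15
  Job (p=5,w=5): C=8, w*C=5*8=40
  Job (p=4,w=1): C=12, w*C=1*12=12
Total weighted completion time = 67

67


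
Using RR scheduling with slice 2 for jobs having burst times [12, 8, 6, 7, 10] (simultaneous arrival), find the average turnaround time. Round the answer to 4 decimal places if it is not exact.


Time quantum = 2
Execution trace:
  J1 runs 2 units, time = 2
  J2 runs 2 units, time = 4
  J3 runs 2 units, time = 6
  J4 runs 2 units, time = 8
  J5 runs 2 units, time = 10
  J1 runs 2 units, time = 12
  J2 runs 2 units, time = 14
  J3 runs 2 units, time = 16
  J4 runs 2 units, time = 18
  J5 runs 2 units, time = 20
  J1 runs 2 units, time = 22
  J2 runs 2 units, time = 24
  J3 runs 2 units, time = 26
  J4 runs 2 units, time = 28
  J5 runs 2 units, time = 30
  J1 runs 2 units, time = 32
  J2 runs 2 units, time = 34
  J4 runs 1 units, time = 35
  J5 runs 2 units, time = 37
  J1 runs 2 units, time = 39
  J5 runs 2 units, time = 41
  J1 runs 2 units, time = 43
Finish times: [43, 34, 26, 35, 41]
Average turnaround = 179/5 = 35.8

35.8


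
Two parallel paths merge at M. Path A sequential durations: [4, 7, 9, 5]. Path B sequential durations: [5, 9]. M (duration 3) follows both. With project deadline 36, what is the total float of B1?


Forward pass: ES(B1) = sum of predecessors on chain B = 0
EF = ES + duration = 0 + 5 = 5
Backward pass: LF(M) = deadline = 36; LS(M) = 36 - 3 = 33
LF(B1) = LS(M) - sum(successors on chain B) = 33 - 9 = 24
LS = LF - duration = 24 - 5 = 19
Total float = LS - ES = 19 - 0 = 19

19


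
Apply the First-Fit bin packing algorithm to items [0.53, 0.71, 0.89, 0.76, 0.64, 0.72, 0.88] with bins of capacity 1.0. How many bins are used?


Place items sequentially using First-Fit:
  Item 0.53 -> new Bin 1
  Item 0.71 -> new Bin 2
  Item 0.89 -> new Bin 3
  Item 0.76 -> new Bin 4
  Item 0.64 -> new Bin 5
  Item 0.72 -> new Bin 6
  Item 0.88 -> new Bin 7
Total bins used = 7

7


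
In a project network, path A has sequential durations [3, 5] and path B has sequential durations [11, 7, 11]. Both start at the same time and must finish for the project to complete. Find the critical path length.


Path A total = 3 + 5 = 8
Path B total = 11 + 7 + 11 = 29
Critical path = longest path = max(8, 29) = 29

29


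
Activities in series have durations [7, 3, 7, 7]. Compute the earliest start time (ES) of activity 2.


Activity 2 starts after activities 1 through 1 complete.
Predecessor durations: [7]
ES = 7 = 7

7


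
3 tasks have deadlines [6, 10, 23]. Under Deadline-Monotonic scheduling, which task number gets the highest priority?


Sort tasks by relative deadline (ascending):
  Task 1: deadline = 6
  Task 2: deadline = 10
  Task 3: deadline = 23
Priority order (highest first): [1, 2, 3]
Highest priority task = 1

1


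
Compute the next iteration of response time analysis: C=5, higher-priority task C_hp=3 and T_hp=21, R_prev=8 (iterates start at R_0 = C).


R_next = C + ceil(R_prev / T_hp) * C_hp
ceil(8 / 21) = ceil(0.381) = 1
Interference = 1 * 3 = 3
R_next = 5 + 3 = 8
R_next = R_prev, so the iteration has converged (response time = 8).

8


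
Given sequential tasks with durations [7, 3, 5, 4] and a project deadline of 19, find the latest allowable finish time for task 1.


LF(activity 1) = deadline - sum of successor durations
Successors: activities 2 through 4 with durations [3, 5, 4]
Sum of successor durations = 12
LF = 19 - 12 = 7

7


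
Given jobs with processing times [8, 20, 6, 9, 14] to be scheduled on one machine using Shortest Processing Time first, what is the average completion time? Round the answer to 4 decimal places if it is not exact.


Sort jobs by processing time (SPT order): [6, 8, 9, 14, 20]
Compute completion times sequentially:
  Job 1: processing = 6, completes at 6
  Job 2: processing = 8, completes at 14
  Job 3: processing = 9, completes at 23
  Job 4: processing = 14, completes at 37
  Job 5: processing = 20, completes at 57
Sum of completion times = 137
Average completion time = 137/5 = 27.4

27.4


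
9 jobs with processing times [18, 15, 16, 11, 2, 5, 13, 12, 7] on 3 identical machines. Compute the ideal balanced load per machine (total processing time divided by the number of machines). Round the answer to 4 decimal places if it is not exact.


Total processing time = 18 + 15 + 16 + 11 + 2 + 5 + 13 + 12 + 7 = 99
Number of machines = 3
Ideal balanced load = 99 / 3 = 33.0

33.0


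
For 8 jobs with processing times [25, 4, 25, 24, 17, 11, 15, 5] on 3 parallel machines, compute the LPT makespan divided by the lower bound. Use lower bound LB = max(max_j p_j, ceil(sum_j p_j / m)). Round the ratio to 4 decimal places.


LPT order: [25, 25, 24, 17, 15, 11, 5, 4]
Machine loads after assignment: [44, 41, 41]
LPT makespan = 44
Lower bound = max(max_job, ceil(total/3)) = max(25, 42) = 42
Ratio = 44 / 42 = 1.0476

1.0476


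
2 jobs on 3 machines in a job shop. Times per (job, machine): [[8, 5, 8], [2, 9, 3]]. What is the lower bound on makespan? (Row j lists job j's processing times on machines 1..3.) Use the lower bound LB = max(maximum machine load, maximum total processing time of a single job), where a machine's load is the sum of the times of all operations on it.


Machine loads:
  Machine 1: 8 + 2 = 10
  Machine 2: 5 + 9 = 14
  Machine 3: 8 + 3 = 11
Max machine load = 14
Job totals:
  Job 1: 21
  Job 2: 14
Max job total = 21
Lower bound = max(14, 21) = 21

21


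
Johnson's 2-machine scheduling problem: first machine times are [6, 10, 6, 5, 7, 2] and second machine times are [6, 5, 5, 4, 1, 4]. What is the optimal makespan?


Apply Johnson's rule:
  Group 1 (a <= b): [(6, 2, 4), (1, 6, 6)]
  Group 2 (a > b): [(2, 10, 5), (3, 6, 5), (4, 5, 4), (5, 7, 1)]
Optimal job order: [6, 1, 2, 3, 4, 5]
Schedule:
  Job 6: M1 done at 2, M2 done at 6
  Job 1: M1 done at 8, M2 done at 14
  Job 2: M1 done at 18, M2 done at 23
  Job 3: M1 done at 24, M2 done at 29
  Job 4: M1 done at 29, M2 done at 33
  Job 5: M1 done at 36, M2 done at 37
Makespan = 37

37


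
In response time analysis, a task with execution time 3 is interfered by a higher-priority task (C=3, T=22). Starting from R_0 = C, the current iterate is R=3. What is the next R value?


R_next = C + ceil(R_prev / T_hp) * C_hp
ceil(3 / 22) = ceil(0.1364) = 1
Interference = 1 * 3 = 3
R_next = 3 + 3 = 6

6


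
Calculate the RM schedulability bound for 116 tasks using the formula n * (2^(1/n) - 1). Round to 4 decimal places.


Compute 2^(1/116) = 1.0059932951
Subtract 1: 1.0059932951 - 1 = 0.0059932951
Multiply by n: 116 * 0.0059932951 = 0.6952222316
Round to 4 dp: 0.6952

0.6952


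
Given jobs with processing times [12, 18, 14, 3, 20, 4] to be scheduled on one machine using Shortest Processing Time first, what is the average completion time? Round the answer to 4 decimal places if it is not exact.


Sort jobs by processing time (SPT order): [3, 4, 12, 14, 18, 20]
Compute completion times sequentially:
  Job 1: processing = 3, completes at 3
  Job 2: processing = 4, completes at 7
  Job 3: processing = 12, completes at 19
  Job 4: processing = 14, completes at 33
  Job 5: processing = 18, completes at 51
  Job 6: processing = 20, completes at 71
Sum of completion times = 184
Average completion time = 184/6 = 30.6667

30.6667


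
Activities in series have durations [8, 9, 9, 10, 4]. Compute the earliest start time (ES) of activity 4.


Activity 4 starts after activities 1 through 3 complete.
Predecessor durations: [8, 9, 9]
ES = 8 + 9 + 9 = 26

26


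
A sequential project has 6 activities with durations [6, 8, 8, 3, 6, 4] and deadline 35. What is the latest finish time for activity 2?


LF(activity 2) = deadline - sum of successor durations
Successors: activities 3 through 6 with durations [8, 3, 6, 4]
Sum of successor durations = 21
LF = 35 - 21 = 14

14


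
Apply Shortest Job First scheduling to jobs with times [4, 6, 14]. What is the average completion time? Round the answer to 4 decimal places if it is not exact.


SJF order (ascending): [4, 6, 14]
Completion times:
  Job 1: burst=4, C=4
  Job 2: burst=6, C=10
  Job 3: burst=14, C=24
Average completion = 38/3 = 12.6667

12.6667


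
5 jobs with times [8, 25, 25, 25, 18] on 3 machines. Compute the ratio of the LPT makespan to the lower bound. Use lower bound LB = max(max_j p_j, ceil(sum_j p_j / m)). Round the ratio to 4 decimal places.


LPT order: [25, 25, 25, 18, 8]
Machine loads after assignment: [43, 33, 25]
LPT makespan = 43
Lower bound = max(max_job, ceil(total/3)) = max(25, 34) = 34
Ratio = 43 / 34 = 1.2647

1.2647


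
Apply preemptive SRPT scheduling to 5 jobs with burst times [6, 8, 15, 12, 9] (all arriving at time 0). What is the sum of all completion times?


Since all jobs arrive at t=0, SRPT equals SPT ordering.
SPT order: [6, 8, 9, 12, 15]
Completion times:
  Job 1: p=6, C=6
  Job 2: p=8, C=14
  Job 3: p=9, C=23
  Job 4: p=12, C=35
  Job 5: p=15, C=50
Total completion time = 6 + 14 + 23 + 35 + 50 = 128

128


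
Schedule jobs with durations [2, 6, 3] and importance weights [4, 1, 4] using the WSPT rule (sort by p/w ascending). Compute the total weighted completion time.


Compute p/w ratios and sort ascending (WSPT): [(2, 4), (3, 4), (6, 1)]
Compute weighted completion times:
  Job (p=2,w=4): C=2, w*C=4*2=8
  Job (p=3,w=4): C=5, w*C=4*5=20
  Job (p=6,w=1): C=11, w*C=1*11=11
Total weighted completion time = 39

39


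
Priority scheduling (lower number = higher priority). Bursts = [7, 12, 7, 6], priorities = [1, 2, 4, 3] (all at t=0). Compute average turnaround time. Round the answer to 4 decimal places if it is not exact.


Sort by priority (ascending = highest first):
Order: [(1, 7), (2, 12), (3, 6), (4, 7)]
Completion times:
  Priority 1, burst=7, C=7
  Priority 2, burst=12, C=19
  Priority 3, burst=6, C=25
  Priority 4, burst=7, C=32
Average turnaround = 83/4 = 20.75

20.75


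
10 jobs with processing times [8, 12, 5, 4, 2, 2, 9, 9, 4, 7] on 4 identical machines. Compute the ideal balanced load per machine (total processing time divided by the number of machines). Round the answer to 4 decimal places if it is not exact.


Total processing time = 8 + 12 + 5 + 4 + 2 + 2 + 9 + 9 + 4 + 7 = 62
Number of machines = 4
Ideal balanced load = 62 / 4 = 15.5

15.5


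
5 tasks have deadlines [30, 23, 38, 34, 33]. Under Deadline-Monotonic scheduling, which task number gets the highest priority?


Sort tasks by relative deadline (ascending):
  Task 2: deadline = 23
  Task 1: deadline = 30
  Task 5: deadline = 33
  Task 4: deadline = 34
  Task 3: deadline = 38
Priority order (highest first): [2, 1, 5, 4, 3]
Highest priority task = 2

2


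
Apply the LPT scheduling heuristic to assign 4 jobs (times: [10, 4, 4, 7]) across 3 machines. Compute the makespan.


Sort jobs in decreasing order (LPT): [10, 7, 4, 4]
Assign each job to the least loaded machine:
  Machine 1: jobs [10], load = 10
  Machine 2: jobs [7], load = 7
  Machine 3: jobs [4, 4], load = 8
Makespan = max load = 10

10


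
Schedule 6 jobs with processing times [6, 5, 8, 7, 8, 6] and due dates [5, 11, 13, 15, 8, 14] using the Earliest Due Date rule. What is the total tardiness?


Sort by due date (EDD order): [(6, 5), (8, 8), (5, 11), (8, 13), (6, 14), (7, 15)]
Compute completion times and tardiness:
  Job 1: p=6, d=5, C=6, tardiness=max(0,6-5)=1
  Job 2: p=8, d=8, C=14, tardiness=max(0,14-8)=6
  Job 3: p=5, d=11, C=19, tardiness=max(0,19-11)=8
  Job 4: p=8, d=13, C=27, tardiness=max(0,27-13)=14
  Job 5: p=6, d=14, C=33, tardiness=max(0,33-14)=19
  Job 6: p=7, d=15, C=40, tardiness=max(0,40-15)=25
Total tardiness = 73

73


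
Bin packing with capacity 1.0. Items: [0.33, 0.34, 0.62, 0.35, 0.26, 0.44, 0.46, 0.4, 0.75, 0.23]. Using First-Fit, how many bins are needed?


Place items sequentially using First-Fit:
  Item 0.33 -> new Bin 1
  Item 0.34 -> Bin 1 (now 0.67)
  Item 0.62 -> new Bin 2
  Item 0.35 -> Bin 2 (now 0.97)
  Item 0.26 -> Bin 1 (now 0.93)
  Item 0.44 -> new Bin 3
  Item 0.46 -> Bin 3 (now 0.9)
  Item 0.4 -> new Bin 4
  Item 0.75 -> new Bin 5
  Item 0.23 -> Bin 4 (now 0.63)
Total bins used = 5

5


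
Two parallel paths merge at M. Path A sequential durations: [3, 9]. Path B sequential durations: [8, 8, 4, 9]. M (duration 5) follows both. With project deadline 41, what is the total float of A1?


Forward pass: ES(A1) = sum of predecessors on chain A = 0
EF = ES + duration = 0 + 3 = 3
Backward pass: LF(M) = deadline = 41; LS(M) = 41 - 5 = 36
LF(A1) = LS(M) - sum(successors on chain A) = 36 - 9 = 27
LS = LF - duration = 27 - 3 = 24
Total float = LS - ES = 24 - 0 = 24

24


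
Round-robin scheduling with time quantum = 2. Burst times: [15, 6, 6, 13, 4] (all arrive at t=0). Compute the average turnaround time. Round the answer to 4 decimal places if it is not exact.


Time quantum = 2
Execution trace:
  J1 runs 2 units, time = 2
  J2 runs 2 units, time = 4
  J3 runs 2 units, time = 6
  J4 runs 2 units, time = 8
  J5 runs 2 units, time = 10
  J1 runs 2 units, time = 12
  J2 runs 2 units, time = 14
  J3 runs 2 units, time = 16
  J4 runs 2 units, time = 18
  J5 runs 2 units, time = 20
  J1 runs 2 units, time = 22
  J2 runs 2 units, time = 24
  J3 runs 2 units, time = 26
  J4 runs 2 units, time = 28
  J1 runs 2 units, time = 30
  J4 runs 2 units, time = 32
  J1 runs 2 units, time = 34
  J4 runs 2 units, time = 36
  J1 runs 2 units, time = 38
  J4 runs 2 units, time = 40
  J1 runs 2 units, time = 42
  J4 runs 1 units, time = 43
  J1 runs 1 units, time = 44
Finish times: [44, 24, 26, 43, 20]
Average turnaround = 157/5 = 31.4

31.4


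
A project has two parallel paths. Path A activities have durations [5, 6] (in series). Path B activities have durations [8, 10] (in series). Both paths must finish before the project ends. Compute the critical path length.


Path A total = 5 + 6 = 11
Path B total = 8 + 10 = 18
Critical path = longest path = max(11, 18) = 18

18


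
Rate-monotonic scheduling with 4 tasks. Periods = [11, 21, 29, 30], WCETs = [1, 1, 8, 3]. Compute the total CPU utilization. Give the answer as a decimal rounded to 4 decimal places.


Compute individual utilizations (exact fractions):
  Task 1: C/T = 1/11 (approx. 0.0909)
  Task 2: C/T = 1/21 (approx. 0.0476)
  Task 3: C/T = 8/29 (approx. 0.2759)
  Task 4: C/T = 3/30 = 1/10 (approx. 0.1)
Total utilization U = 1/11 + 1/21 + 8/29 + 1/10 = 34459/66990
Rounded to 4 decimal places: U = 0.5144
RM (Liu & Layland) bound for 4 tasks = 0.756828; compare with U = 34459/66990 (approx. 0.514390)
U <= bound, so schedulable by RM sufficient condition.

0.5144


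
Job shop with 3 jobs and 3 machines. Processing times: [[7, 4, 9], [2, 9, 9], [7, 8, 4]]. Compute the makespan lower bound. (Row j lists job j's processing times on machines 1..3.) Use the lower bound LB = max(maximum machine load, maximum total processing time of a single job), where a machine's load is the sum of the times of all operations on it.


Machine loads:
  Machine 1: 7 + 2 + 7 = 16
  Machine 2: 4 + 9 + 8 = 21
  Machine 3: 9 + 9 + 4 = 22
Max machine load = 22
Job totals:
  Job 1: 20
  Job 2: 20
  Job 3: 19
Max job total = 20
Lower bound = max(22, 20) = 22

22


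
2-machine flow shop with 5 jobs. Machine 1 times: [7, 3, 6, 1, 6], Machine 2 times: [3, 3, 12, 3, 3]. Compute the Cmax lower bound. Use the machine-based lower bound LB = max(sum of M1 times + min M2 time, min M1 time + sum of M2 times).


LB1 = sum(M1 times) + min(M2 times) = 23 + 3 = 26
LB2 = min(M1 times) + sum(M2 times) = 1 + 24 = 25
Lower bound = max(LB1, LB2) = max(26, 25) = 26

26


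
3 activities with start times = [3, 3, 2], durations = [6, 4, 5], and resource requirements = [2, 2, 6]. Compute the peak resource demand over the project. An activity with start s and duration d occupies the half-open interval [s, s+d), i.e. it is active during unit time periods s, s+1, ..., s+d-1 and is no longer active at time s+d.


Each activity i is active on [start_i, start_i + duration_i).
Compute total resource usage per time slot:
  t=0: active resources = [], total = 0
  t=1: active resources = [], total = 0
  t=2: active resources = [6], total = 6
  t=3: active resources = [2, 2, 6], total = 10
  t=4: active resources = [2, 2, 6], total = 10
  t=5: active resources = [2, 2, 6], total = 10
  t=6: active resources = [2, 2, 6], total = 10
  t=7: active resources = [2], total = 2
  t=8: active resources = [2], total = 2
Peak resource demand = 10

10


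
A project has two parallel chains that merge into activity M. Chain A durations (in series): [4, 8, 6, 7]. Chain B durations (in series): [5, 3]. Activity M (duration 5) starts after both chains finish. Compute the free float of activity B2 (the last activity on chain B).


ES(B2) = sum of predecessors on chain B = 5
EF(B2) = ES + duration = 5 + 3 = 8
Successor of B2 is M. ES(M) = max(sum(A), sum(B)) = max(25, 8) = 25
Free float = ES(successor) - EF(current) = 25 - 8 = 17

17


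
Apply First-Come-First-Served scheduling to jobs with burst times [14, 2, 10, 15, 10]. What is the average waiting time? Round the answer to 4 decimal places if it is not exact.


FCFS order (as given): [14, 2, 10, 15, 10]
Waiting times:
  Job 1: wait = 0
  Job 2: wait = 14
  Job 3: wait = 16
  Job 4: wait = 26
  Job 5: wait = 41
Sum of waiting times = 97
Average waiting time = 97/5 = 19.4

19.4


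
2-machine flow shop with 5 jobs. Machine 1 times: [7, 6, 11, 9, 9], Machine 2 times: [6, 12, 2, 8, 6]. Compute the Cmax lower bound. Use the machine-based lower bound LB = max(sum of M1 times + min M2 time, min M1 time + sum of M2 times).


LB1 = sum(M1 times) + min(M2 times) = 42 + 2 = 44
LB2 = min(M1 times) + sum(M2 times) = 6 + 34 = 40
Lower bound = max(LB1, LB2) = max(44, 40) = 44

44


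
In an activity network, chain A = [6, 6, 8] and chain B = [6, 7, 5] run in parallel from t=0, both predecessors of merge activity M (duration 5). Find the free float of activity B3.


ES(B3) = sum of predecessors on chain B = 13
EF(B3) = ES + duration = 13 + 5 = 18
Successor of B3 is M. ES(M) = max(sum(A), sum(B)) = max(20, 18) = 20
Free float = ES(successor) - EF(current) = 20 - 18 = 2

2


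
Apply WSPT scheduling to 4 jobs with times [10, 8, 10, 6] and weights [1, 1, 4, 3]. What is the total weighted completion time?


Compute p/w ratios and sort ascending (WSPT): [(6, 3), (10, 4), (8, 1), (10, 1)]
Compute weighted completion times:
  Job (p=6,w=3): C=6, w*C=3*6=18
  Job (p=10,w=4): C=16, w*C=4*16=64
  Job (p=8,w=1): C=24, w*C=1*24=24
  Job (p=10,w=1): C=34, w*C=1*34=34
Total weighted completion time = 140

140


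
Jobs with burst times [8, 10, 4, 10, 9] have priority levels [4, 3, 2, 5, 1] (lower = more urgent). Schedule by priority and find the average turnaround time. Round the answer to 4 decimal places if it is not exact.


Sort by priority (ascending = highest first):
Order: [(1, 9), (2, 4), (3, 10), (4, 8), (5, 10)]
Completion times:
  Priority 1, burst=9, C=9
  Priority 2, burst=4, C=13
  Priority 3, burst=10, C=23
  Priority 4, burst=8, C=31
  Priority 5, burst=10, C=41
Average turnaround = 117/5 = 23.4

23.4


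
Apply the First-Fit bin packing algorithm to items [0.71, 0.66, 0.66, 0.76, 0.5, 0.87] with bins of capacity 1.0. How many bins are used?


Place items sequentially using First-Fit:
  Item 0.71 -> new Bin 1
  Item 0.66 -> new Bin 2
  Item 0.66 -> new Bin 3
  Item 0.76 -> new Bin 4
  Item 0.5 -> new Bin 5
  Item 0.87 -> new Bin 6
Total bins used = 6

6


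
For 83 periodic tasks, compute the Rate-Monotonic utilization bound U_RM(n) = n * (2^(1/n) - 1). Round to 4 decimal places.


Compute 2^(1/83) = 1.0083861392
Subtract 1: 1.0083861392 - 1 = 0.0083861392
Multiply by n: 83 * 0.0083861392 = 0.6960495536
Round to 4 dp: 0.6960

0.6960


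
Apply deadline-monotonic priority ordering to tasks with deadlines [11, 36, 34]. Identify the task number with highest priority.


Sort tasks by relative deadline (ascending):
  Task 1: deadline = 11
  Task 3: deadline = 34
  Task 2: deadline = 36
Priority order (highest first): [1, 3, 2]
Highest priority task = 1

1


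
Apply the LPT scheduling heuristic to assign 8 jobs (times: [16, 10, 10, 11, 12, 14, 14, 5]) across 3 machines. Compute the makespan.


Sort jobs in decreasing order (LPT): [16, 14, 14, 12, 11, 10, 10, 5]
Assign each job to the least loaded machine:
  Machine 1: jobs [16, 10, 5], load = 31
  Machine 2: jobs [14, 12], load = 26
  Machine 3: jobs [14, 11, 10], load = 35
Makespan = max load = 35

35


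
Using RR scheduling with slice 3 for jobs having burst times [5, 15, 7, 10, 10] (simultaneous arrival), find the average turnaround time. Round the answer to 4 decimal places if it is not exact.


Time quantum = 3
Execution trace:
  J1 runs 3 units, time = 3
  J2 runs 3 units, time = 6
  J3 runs 3 units, time = 9
  J4 runs 3 units, time = 12
  J5 runs 3 units, time = 15
  J1 runs 2 units, time = 17
  J2 runs 3 units, time = 20
  J3 runs 3 units, time = 23
  J4 runs 3 units, time = 26
  J5 runs 3 units, time = 29
  J2 runs 3 units, time = 32
  J3 runs 1 units, time = 33
  J4 runs 3 units, time = 36
  J5 runs 3 units, time = 39
  J2 runs 3 units, time = 42
  J4 runs 1 units, time = 43
  J5 runs 1 units, time = 44
  J2 runs 3 units, time = 47
Finish times: [17, 47, 33, 43, 44]
Average turnaround = 184/5 = 36.8

36.8


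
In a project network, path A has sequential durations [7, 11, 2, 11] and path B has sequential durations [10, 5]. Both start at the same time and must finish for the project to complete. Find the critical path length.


Path A total = 7 + 11 + 2 + 11 = 31
Path B total = 10 + 5 = 15
Critical path = longest path = max(31, 15) = 31

31


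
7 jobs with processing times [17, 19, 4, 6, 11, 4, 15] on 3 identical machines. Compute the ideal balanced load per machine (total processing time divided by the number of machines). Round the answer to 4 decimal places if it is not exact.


Total processing time = 17 + 19 + 4 + 6 + 11 + 4 + 15 = 76
Number of machines = 3
Ideal balanced load = 76 / 3 = 25.3333

25.3333


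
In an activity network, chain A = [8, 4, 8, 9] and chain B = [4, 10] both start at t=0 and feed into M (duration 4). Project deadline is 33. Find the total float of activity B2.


Forward pass: ES(B2) = sum of predecessors on chain B = 4
EF = ES + duration = 4 + 10 = 14
Backward pass: LF(M) = deadline = 33; LS(M) = 33 - 4 = 29
LF(B2) = LS(M) - sum(successors on chain B) = 29 - 0 = 29
LS = LF - duration = 29 - 10 = 19
Total float = LS - ES = 19 - 4 = 15

15


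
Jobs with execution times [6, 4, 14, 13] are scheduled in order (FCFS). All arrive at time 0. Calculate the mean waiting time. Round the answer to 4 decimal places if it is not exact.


FCFS order (as given): [6, 4, 14, 13]
Waiting times:
  Job 1: wait = 0
  Job 2: wait = 6
  Job 3: wait = 10
  Job 4: wait = 24
Sum of waiting times = 40
Average waiting time = 40/4 = 10.0

10.0


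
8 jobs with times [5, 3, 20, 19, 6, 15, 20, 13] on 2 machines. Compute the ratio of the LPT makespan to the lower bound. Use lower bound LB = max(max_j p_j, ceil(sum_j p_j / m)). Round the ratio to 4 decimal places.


LPT order: [20, 20, 19, 15, 13, 6, 5, 3]
Machine loads after assignment: [50, 51]
LPT makespan = 51
Lower bound = max(max_job, ceil(total/2)) = max(20, 51) = 51
Ratio = 51 / 51 = 1.0

1.0


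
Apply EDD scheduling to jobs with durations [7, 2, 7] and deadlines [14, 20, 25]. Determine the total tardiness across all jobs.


Sort by due date (EDD order): [(7, 14), (2, 20), (7, 25)]
Compute completion times and tardiness:
  Job 1: p=7, d=14, C=7, tardiness=max(0,7-14)=0
  Job 2: p=2, d=20, C=9, tardiness=max(0,9-20)=0
  Job 3: p=7, d=25, C=16, tardiness=max(0,16-25)=0
Total tardiness = 0

0


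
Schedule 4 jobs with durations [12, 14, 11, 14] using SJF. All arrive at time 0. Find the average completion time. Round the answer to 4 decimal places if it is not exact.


SJF order (ascending): [11, 12, 14, 14]
Completion times:
  Job 1: burst=11, C=11
  Job 2: burst=12, C=23
  Job 3: burst=14, C=37
  Job 4: burst=14, C=51
Average completion = 122/4 = 30.5

30.5


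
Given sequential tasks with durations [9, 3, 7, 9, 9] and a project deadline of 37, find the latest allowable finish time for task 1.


LF(activity 1) = deadline - sum of successor durations
Successors: activities 2 through 5 with durations [3, 7, 9, 9]
Sum of successor durations = 28
LF = 37 - 28 = 9

9


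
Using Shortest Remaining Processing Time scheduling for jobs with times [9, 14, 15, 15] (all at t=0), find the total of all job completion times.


Since all jobs arrive at t=0, SRPT equals SPT ordering.
SPT order: [9, 14, 15, 15]
Completion times:
  Job 1: p=9, C=9
  Job 2: p=14, C=23
  Job 3: p=15, C=38
  Job 4: p=15, C=53
Total completion time = 9 + 23 + 38 + 53 = 123

123


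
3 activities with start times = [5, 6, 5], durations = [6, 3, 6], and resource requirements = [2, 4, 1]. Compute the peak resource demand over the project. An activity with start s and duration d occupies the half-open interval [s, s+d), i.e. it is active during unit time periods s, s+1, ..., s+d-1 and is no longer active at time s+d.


Each activity i is active on [start_i, start_i + duration_i).
Compute total resource usage per time slot:
  t=0: active resources = [], total = 0
  t=1: active resources = [], total = 0
  t=2: active resources = [], total = 0
  t=3: active resources = [], total = 0
  t=4: active resources = [], total = 0
  t=5: active resources = [2, 1], total = 3
  t=6: active resources = [2, 4, 1], total = 7
  t=7: active resources = [2, 4, 1], total = 7
  t=8: active resources = [2, 4, 1], total = 7
  t=9: active resources = [2, 1], total = 3
  t=10: active resources = [2, 1], total = 3
Peak resource demand = 7

7


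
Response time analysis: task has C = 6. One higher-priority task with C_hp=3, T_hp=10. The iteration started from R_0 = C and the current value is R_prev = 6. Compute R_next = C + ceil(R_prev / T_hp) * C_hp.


R_next = C + ceil(R_prev / T_hp) * C_hp
ceil(6 / 10) = ceil(0.6) = 1
Interference = 1 * 3 = 3
R_next = 6 + 3 = 9

9


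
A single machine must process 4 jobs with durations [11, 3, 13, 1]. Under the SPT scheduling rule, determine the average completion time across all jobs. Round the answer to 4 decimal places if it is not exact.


Sort jobs by processing time (SPT order): [1, 3, 11, 13]
Compute completion times sequentially:
  Job 1: processing = 1, completes at 1
  Job 2: processing = 3, completes at 4
  Job 3: processing = 11, completes at 15
  Job 4: processing = 13, completes at 28
Sum of completion times = 48
Average completion time = 48/4 = 12.0

12.0


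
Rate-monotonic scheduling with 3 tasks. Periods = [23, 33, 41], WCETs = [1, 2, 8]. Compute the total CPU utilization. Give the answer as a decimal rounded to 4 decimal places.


Compute individual utilizations (exact fractions):
  Task 1: C/T = 1/23 (approx. 0.0435)
  Task 2: C/T = 2/33 (approx. 0.0606)
  Task 3: C/T = 8/41 (approx. 0.1951)
Total utilization U = 1/23 + 2/33 + 8/41 = 9311/31119
Rounded to 4 decimal places: U = 0.2992
RM (Liu & Layland) bound for 3 tasks = 0.779763; compare with U = 9311/31119 (approx. 0.299206)
U <= bound, so schedulable by RM sufficient condition.

0.2992


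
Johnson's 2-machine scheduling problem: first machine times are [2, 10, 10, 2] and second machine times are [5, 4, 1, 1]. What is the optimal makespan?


Apply Johnson's rule:
  Group 1 (a <= b): [(1, 2, 5)]
  Group 2 (a > b): [(2, 10, 4), (3, 10, 1), (4, 2, 1)]
Optimal job order: [1, 2, 3, 4]
Schedule:
  Job 1: M1 done at 2, M2 done at 7
  Job 2: M1 done at 12, M2 done at 16
  Job 3: M1 done at 22, M2 done at 23
  Job 4: M1 done at 24, M2 done at 25
Makespan = 25

25


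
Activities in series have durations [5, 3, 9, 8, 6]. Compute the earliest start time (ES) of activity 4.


Activity 4 starts after activities 1 through 3 complete.
Predecessor durations: [5, 3, 9]
ES = 5 + 3 + 9 = 17

17


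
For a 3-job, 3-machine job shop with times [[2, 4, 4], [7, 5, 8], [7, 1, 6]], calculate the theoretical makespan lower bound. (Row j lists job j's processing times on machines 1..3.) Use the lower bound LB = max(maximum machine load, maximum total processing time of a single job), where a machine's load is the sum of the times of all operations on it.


Machine loads:
  Machine 1: 2 + 7 + 7 = 16
  Machine 2: 4 + 5 + 1 = 10
  Machine 3: 4 + 8 + 6 = 18
Max machine load = 18
Job totals:
  Job 1: 10
  Job 2: 20
  Job 3: 14
Max job total = 20
Lower bound = max(18, 20) = 20

20


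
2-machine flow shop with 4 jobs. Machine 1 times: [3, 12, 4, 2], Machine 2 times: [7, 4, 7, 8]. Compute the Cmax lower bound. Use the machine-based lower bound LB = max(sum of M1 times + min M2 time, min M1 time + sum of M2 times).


LB1 = sum(M1 times) + min(M2 times) = 21 + 4 = 25
LB2 = min(M1 times) + sum(M2 times) = 2 + 26 = 28
Lower bound = max(LB1, LB2) = max(25, 28) = 28

28


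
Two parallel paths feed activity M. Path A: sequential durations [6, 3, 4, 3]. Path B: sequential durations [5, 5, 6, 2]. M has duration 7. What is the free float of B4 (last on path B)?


ES(B4) = sum of predecessors on chain B = 16
EF(B4) = ES + duration = 16 + 2 = 18
Successor of B4 is M. ES(M) = max(sum(A), sum(B)) = max(16, 18) = 18
Free float = ES(successor) - EF(current) = 18 - 18 = 0

0


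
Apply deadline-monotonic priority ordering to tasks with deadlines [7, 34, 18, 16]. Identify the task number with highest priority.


Sort tasks by relative deadline (ascending):
  Task 1: deadline = 7
  Task 4: deadline = 16
  Task 3: deadline = 18
  Task 2: deadline = 34
Priority order (highest first): [1, 4, 3, 2]
Highest priority task = 1

1


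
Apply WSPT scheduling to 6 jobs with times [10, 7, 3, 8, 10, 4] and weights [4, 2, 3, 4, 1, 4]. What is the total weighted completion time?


Compute p/w ratios and sort ascending (WSPT): [(3, 3), (4, 4), (8, 4), (10, 4), (7, 2), (10, 1)]
Compute weighted completion times:
  Job (p=3,w=3): C=3, w*C=3*3=9
  Job (p=4,w=4): C=7, w*C=4*7=28
  Job (p=8,w=4): C=15, w*C=4*15=60
  Job (p=10,w=4): C=25, w*C=4*25=100
  Job (p=7,w=2): C=32, w*C=2*32=64
  Job (p=10,w=1): C=42, w*C=1*42=42
Total weighted completion time = 303

303


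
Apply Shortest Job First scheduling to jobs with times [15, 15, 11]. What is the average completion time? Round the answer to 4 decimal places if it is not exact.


SJF order (ascending): [11, 15, 15]
Completion times:
  Job 1: burst=11, C=11
  Job 2: burst=15, C=26
  Job 3: burst=15, C=41
Average completion = 78/3 = 26.0

26.0


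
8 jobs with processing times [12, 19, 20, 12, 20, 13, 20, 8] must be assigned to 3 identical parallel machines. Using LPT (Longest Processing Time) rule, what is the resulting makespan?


Sort jobs in decreasing order (LPT): [20, 20, 20, 19, 13, 12, 12, 8]
Assign each job to the least loaded machine:
  Machine 1: jobs [20, 19], load = 39
  Machine 2: jobs [20, 13, 8], load = 41
  Machine 3: jobs [20, 12, 12], load = 44
Makespan = max load = 44

44


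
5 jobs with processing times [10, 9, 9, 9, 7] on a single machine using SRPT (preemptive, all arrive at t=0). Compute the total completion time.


Since all jobs arrive at t=0, SRPT equals SPT ordering.
SPT order: [7, 9, 9, 9, 10]
Completion times:
  Job 1: p=7, C=7
  Job 2: p=9, C=16
  Job 3: p=9, C=25
  Job 4: p=9, C=34
  Job 5: p=10, C=44
Total completion time = 7 + 16 + 25 + 34 + 44 = 126

126


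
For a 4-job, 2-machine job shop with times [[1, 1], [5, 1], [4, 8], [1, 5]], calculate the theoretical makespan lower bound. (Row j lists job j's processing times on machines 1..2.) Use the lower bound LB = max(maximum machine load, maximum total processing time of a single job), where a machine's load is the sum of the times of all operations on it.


Machine loads:
  Machine 1: 1 + 5 + 4 + 1 = 11
  Machine 2: 1 + 1 + 8 + 5 = 15
Max machine load = 15
Job totals:
  Job 1: 2
  Job 2: 6
  Job 3: 12
  Job 4: 6
Max job total = 12
Lower bound = max(15, 12) = 15

15


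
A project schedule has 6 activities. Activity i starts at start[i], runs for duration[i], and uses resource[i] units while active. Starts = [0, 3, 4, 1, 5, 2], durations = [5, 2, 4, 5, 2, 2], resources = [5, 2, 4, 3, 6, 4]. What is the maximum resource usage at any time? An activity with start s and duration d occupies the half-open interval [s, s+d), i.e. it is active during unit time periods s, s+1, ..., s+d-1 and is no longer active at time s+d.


Each activity i is active on [start_i, start_i + duration_i).
Compute total resource usage per time slot:
  t=0: active resources = [5], total = 5
  t=1: active resources = [5, 3], total = 8
  t=2: active resources = [5, 3, 4], total = 12
  t=3: active resources = [5, 2, 3, 4], total = 14
  t=4: active resources = [5, 2, 4, 3], total = 14
  t=5: active resources = [4, 3, 6], total = 13
  t=6: active resources = [4, 6], total = 10
  t=7: active resources = [4], total = 4
Peak resource demand = 14

14


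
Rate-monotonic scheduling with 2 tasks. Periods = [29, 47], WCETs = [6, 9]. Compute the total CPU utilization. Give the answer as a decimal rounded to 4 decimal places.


Compute individual utilizations (exact fractions):
  Task 1: C/T = 6/29 (approx. 0.2069)
  Task 2: C/T = 9/47 (approx. 0.1915)
Total utilization U = 6/29 + 9/47 = 543/1363
Rounded to 4 decimal places: U = 0.3984
RM (Liu & Layland) bound for 2 tasks = 0.828427; compare with U = 543/1363 (approx. 0.398386)
U <= bound, so schedulable by RM sufficient condition.

0.3984


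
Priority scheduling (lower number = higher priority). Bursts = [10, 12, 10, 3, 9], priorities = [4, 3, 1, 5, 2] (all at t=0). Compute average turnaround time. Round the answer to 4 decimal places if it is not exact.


Sort by priority (ascending = highest first):
Order: [(1, 10), (2, 9), (3, 12), (4, 10), (5, 3)]
Completion times:
  Priority 1, burst=10, C=10
  Priority 2, burst=9, C=19
  Priority 3, burst=12, C=31
  Priority 4, burst=10, C=41
  Priority 5, burst=3, C=44
Average turnaround = 145/5 = 29.0

29.0


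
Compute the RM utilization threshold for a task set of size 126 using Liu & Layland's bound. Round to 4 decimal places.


Compute 2^(1/126) = 1.0055163273
Subtract 1: 1.0055163273 - 1 = 0.0055163273
Multiply by n: 126 * 0.0055163273 = 0.6950572398
Round to 4 dp: 0.6951

0.6951


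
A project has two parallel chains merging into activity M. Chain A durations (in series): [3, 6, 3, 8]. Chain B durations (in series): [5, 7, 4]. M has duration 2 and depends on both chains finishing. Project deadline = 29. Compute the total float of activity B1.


Forward pass: ES(B1) = sum of predecessors on chain B = 0
EF = ES + duration = 0 + 5 = 5
Backward pass: LF(M) = deadline = 29; LS(M) = 29 - 2 = 27
LF(B1) = LS(M) - sum(successors on chain B) = 27 - 11 = 16
LS = LF - duration = 16 - 5 = 11
Total float = LS - ES = 11 - 0 = 11

11


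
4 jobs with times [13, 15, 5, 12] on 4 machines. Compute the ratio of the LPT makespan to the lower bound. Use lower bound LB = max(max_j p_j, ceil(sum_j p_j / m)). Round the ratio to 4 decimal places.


LPT order: [15, 13, 12, 5]
Machine loads after assignment: [15, 13, 12, 5]
LPT makespan = 15
Lower bound = max(max_job, ceil(total/4)) = max(15, 12) = 15
Ratio = 15 / 15 = 1.0

1.0


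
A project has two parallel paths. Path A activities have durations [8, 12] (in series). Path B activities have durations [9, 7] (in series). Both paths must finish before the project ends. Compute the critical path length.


Path A total = 8 + 12 = 20
Path B total = 9 + 7 = 16
Critical path = longest path = max(20, 16) = 20

20


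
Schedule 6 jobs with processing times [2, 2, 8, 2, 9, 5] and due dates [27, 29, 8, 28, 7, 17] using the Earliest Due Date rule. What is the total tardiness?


Sort by due date (EDD order): [(9, 7), (8, 8), (5, 17), (2, 27), (2, 28), (2, 29)]
Compute completion times and tardiness:
  Job 1: p=9, d=7, C=9, tardiness=max(0,9-7)=2
  Job 2: p=8, d=8, C=17, tardiness=max(0,17-8)=9
  Job 3: p=5, d=17, C=22, tardiness=max(0,22-17)=5
  Job 4: p=2, d=27, C=24, tardiness=max(0,24-27)=0
  Job 5: p=2, d=28, C=26, tardiness=max(0,26-28)=0
  Job 6: p=2, d=29, C=28, tardiness=max(0,28-29)=0
Total tardiness = 16

16


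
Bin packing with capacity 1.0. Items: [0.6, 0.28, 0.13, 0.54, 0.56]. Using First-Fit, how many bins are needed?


Place items sequentially using First-Fit:
  Item 0.6 -> new Bin 1
  Item 0.28 -> Bin 1 (now 0.88)
  Item 0.13 -> new Bin 2
  Item 0.54 -> Bin 2 (now 0.67)
  Item 0.56 -> new Bin 3
Total bins used = 3

3


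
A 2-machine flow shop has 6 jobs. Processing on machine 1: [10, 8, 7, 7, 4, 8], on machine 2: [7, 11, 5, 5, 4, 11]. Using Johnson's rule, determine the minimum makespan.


Apply Johnson's rule:
  Group 1 (a <= b): [(5, 4, 4), (2, 8, 11), (6, 8, 11)]
  Group 2 (a > b): [(1, 10, 7), (3, 7, 5), (4, 7, 5)]
Optimal job order: [5, 2, 6, 1, 3, 4]
Schedule:
  Job 5: M1 done at 4, M2 done at 8
  Job 2: M1 done at 12, M2 done at 23
  Job 6: M1 done at 20, M2 done at 34
  Job 1: M1 done at 30, M2 done at 41
  Job 3: M1 done at 37, M2 done at 46
  Job 4: M1 done at 44, M2 done at 51
Makespan = 51

51


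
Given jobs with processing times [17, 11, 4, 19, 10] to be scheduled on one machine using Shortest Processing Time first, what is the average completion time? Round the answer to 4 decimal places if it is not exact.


Sort jobs by processing time (SPT order): [4, 10, 11, 17, 19]
Compute completion times sequentially:
  Job 1: processing = 4, completes at 4
  Job 2: processing = 10, completes at 14
  Job 3: processing = 11, completes at 25
  Job 4: processing = 17, completes at 42
  Job 5: processing = 19, completes at 61
Sum of completion times = 146
Average completion time = 146/5 = 29.2

29.2
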